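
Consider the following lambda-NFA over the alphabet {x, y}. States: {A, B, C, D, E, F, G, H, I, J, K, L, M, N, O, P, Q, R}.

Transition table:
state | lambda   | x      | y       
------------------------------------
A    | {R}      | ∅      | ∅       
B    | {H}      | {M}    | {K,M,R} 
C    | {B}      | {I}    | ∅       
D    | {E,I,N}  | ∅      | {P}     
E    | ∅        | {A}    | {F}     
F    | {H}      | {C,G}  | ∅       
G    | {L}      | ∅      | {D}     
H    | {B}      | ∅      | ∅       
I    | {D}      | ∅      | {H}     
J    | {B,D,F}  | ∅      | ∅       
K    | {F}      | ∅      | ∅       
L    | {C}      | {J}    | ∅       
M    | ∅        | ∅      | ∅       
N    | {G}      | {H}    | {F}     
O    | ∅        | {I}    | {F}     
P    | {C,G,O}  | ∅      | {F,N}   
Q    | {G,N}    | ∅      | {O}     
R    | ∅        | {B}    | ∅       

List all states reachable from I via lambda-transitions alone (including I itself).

Start with {I}.
From I via lambda: add D.
From D via lambda: add E, N.
From N via lambda: add G.
From G via lambda: add L.
From L via lambda: add C.
From C via lambda: add B.
From B via lambda: add H.
No new states can be added; the closed set is {B, C, D, E, G, H, I, L, N}.

{B, C, D, E, G, H, I, L, N}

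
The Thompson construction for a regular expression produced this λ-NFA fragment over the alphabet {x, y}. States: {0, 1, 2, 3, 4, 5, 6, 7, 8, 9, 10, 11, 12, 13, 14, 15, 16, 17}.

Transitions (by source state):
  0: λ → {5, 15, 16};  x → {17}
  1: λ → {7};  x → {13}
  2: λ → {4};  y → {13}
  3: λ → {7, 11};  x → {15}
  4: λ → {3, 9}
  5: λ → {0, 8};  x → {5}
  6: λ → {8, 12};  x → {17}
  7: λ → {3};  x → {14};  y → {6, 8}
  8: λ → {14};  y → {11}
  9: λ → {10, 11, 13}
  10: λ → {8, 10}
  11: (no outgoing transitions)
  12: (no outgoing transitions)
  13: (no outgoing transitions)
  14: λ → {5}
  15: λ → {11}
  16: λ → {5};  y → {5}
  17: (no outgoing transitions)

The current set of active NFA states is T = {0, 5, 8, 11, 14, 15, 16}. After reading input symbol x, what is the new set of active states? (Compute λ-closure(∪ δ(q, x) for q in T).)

{0, 5, 8, 11, 14, 15, 16, 17}

0 on x → {17}.
5 on x → {5}.
No x-transition from 8, 11, 14, 15, 16.
Union after reading x: {5, 17}.
Now take the λ-closure:
From 5 via λ: add 0, 8.
From 0 via λ: add 15, 16.
From 8 via λ: add 14.
From 15 via λ: add 11.
No new states can be added; the closed set is {0, 5, 8, 11, 14, 15, 16, 17}.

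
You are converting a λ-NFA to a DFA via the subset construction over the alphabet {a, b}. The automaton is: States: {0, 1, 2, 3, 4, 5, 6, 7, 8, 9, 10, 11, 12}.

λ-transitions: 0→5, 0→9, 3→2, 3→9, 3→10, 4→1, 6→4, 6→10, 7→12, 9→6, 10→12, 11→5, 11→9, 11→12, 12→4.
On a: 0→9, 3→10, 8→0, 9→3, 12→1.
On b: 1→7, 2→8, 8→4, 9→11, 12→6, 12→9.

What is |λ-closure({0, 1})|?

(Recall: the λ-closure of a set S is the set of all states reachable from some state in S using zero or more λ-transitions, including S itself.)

Start with {0, 1}.
From 0 via λ: add 5, 9.
From 9 via λ: add 6.
From 6 via λ: add 4, 10.
From 10 via λ: add 12.
λ-closure = {0, 1, 4, 5, 6, 9, 10, 12}, which has 8 states.

8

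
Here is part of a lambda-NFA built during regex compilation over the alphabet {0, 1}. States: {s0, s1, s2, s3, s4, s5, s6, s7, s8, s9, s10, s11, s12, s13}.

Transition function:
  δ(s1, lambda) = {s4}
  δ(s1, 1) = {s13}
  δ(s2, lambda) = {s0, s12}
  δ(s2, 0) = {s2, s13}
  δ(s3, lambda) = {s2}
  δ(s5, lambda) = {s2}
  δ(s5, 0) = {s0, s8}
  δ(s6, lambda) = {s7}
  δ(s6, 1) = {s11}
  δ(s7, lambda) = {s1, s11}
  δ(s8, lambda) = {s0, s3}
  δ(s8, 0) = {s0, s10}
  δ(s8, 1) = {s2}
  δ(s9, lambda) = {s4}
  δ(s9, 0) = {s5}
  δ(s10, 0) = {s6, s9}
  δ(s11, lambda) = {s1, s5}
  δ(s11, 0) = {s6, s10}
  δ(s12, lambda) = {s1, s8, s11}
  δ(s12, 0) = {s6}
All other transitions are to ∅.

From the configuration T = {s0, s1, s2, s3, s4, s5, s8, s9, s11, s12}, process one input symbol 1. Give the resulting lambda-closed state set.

{s0, s1, s2, s3, s4, s5, s8, s11, s12, s13}

s1 on 1 → {s13}.
s8 on 1 → {s2}.
No 1-transition from s0, s2, s3, s4, s5, s9, s11, s12.
Union after reading 1: {s2, s13}.
Now take the lambda-closure:
From s2 via lambda: add s0, s12.
From s12 via lambda: add s1, s8, s11.
From s1 via lambda: add s4.
From s8 via lambda: add s3.
From s11 via lambda: add s5.
No new states can be added; the closed set is {s0, s1, s2, s3, s4, s5, s8, s11, s12, s13}.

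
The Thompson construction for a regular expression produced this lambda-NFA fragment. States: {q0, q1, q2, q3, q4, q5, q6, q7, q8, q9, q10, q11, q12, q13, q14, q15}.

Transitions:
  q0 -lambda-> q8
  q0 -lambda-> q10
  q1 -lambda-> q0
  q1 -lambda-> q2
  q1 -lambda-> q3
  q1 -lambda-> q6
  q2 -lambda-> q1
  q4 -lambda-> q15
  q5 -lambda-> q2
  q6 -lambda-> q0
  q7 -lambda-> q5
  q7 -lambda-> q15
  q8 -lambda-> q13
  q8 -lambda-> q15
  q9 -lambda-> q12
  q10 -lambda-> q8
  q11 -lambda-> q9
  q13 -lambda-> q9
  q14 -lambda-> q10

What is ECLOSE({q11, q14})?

Start with {q11, q14}.
From q11 via lambda: add q9.
From q14 via lambda: add q10.
From q9 via lambda: add q12.
From q10 via lambda: add q8.
From q8 via lambda: add q13, q15.
No new states can be added; the closed set is {q8, q9, q10, q11, q12, q13, q14, q15}.

{q8, q9, q10, q11, q12, q13, q14, q15}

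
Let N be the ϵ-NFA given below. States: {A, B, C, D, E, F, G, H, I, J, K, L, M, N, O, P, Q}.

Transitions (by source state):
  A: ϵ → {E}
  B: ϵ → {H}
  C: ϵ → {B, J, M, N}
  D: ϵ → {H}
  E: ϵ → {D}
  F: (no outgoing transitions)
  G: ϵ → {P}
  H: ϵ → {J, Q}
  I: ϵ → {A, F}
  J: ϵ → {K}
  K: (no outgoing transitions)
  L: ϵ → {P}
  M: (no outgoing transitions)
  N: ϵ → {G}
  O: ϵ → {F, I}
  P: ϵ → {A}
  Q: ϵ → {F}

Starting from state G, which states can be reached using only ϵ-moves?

Start with {G}.
From G via ϵ: add P.
From P via ϵ: add A.
From A via ϵ: add E.
From E via ϵ: add D.
From D via ϵ: add H.
From H via ϵ: add J, Q.
From J via ϵ: add K.
From Q via ϵ: add F.
No new states can be added; the closed set is {A, D, E, F, G, H, J, K, P, Q}.

{A, D, E, F, G, H, J, K, P, Q}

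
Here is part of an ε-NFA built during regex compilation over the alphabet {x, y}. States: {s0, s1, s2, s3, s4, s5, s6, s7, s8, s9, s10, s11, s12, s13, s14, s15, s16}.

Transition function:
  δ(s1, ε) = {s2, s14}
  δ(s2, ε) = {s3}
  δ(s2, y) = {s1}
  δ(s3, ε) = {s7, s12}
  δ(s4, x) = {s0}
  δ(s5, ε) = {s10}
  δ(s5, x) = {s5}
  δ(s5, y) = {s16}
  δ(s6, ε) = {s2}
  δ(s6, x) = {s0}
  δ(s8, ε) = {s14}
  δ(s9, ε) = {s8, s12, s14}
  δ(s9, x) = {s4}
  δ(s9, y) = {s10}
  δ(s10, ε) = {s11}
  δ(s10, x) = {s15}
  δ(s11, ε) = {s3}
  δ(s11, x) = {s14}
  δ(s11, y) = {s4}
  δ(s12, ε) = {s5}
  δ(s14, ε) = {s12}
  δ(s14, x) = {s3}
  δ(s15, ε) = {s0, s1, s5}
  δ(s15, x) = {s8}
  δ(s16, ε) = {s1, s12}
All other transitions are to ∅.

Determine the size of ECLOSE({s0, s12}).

7

Start with {s0, s12}.
From s12 via ε: add s5.
From s5 via ε: add s10.
From s10 via ε: add s11.
From s11 via ε: add s3.
From s3 via ε: add s7.
ε-closure = {s0, s3, s5, s7, s10, s11, s12}, which has 7 states.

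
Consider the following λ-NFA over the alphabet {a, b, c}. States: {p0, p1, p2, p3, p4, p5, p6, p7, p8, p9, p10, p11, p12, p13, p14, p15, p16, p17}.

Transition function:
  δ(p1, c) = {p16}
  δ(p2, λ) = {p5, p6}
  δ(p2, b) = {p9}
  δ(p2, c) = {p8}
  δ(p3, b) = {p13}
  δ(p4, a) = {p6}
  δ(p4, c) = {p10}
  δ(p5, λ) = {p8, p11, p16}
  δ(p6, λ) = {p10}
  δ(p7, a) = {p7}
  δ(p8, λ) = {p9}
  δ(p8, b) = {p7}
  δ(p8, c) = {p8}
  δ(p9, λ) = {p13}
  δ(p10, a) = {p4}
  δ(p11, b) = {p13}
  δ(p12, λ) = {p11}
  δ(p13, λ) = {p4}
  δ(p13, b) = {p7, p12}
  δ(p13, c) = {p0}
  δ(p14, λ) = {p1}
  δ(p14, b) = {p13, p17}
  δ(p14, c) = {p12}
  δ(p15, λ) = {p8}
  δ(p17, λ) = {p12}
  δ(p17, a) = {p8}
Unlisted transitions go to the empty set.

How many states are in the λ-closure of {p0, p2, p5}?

Start with {p0, p2, p5}.
From p2 via λ: add p6.
From p5 via λ: add p8, p11, p16.
From p6 via λ: add p10.
From p8 via λ: add p9.
From p9 via λ: add p13.
From p13 via λ: add p4.
λ-closure = {p0, p2, p4, p5, p6, p8, p9, p10, p11, p13, p16}, which has 11 states.

11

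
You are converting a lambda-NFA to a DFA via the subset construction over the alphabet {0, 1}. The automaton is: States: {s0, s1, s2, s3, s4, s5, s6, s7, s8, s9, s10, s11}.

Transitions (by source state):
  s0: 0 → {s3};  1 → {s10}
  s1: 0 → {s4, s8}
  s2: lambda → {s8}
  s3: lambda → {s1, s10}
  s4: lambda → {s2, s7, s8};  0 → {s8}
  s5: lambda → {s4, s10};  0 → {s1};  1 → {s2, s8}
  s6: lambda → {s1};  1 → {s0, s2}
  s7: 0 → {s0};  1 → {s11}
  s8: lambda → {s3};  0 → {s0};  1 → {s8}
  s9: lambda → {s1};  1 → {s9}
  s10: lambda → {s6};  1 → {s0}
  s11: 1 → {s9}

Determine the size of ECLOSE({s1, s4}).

Start with {s1, s4}.
From s4 via lambda: add s2, s7, s8.
From s8 via lambda: add s3.
From s3 via lambda: add s10.
From s10 via lambda: add s6.
lambda-closure = {s1, s2, s3, s4, s6, s7, s8, s10}, which has 8 states.

8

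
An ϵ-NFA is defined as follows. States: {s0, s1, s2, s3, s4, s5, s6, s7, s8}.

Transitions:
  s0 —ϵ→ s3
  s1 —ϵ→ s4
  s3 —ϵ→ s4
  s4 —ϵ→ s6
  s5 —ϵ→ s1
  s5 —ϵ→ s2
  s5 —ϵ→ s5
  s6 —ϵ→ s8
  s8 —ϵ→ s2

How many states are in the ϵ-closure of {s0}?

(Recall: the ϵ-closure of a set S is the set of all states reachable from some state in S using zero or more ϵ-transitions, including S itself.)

6

Start with {s0}.
From s0 via ϵ: add s3.
From s3 via ϵ: add s4.
From s4 via ϵ: add s6.
From s6 via ϵ: add s8.
From s8 via ϵ: add s2.
ϵ-closure = {s0, s2, s3, s4, s6, s8}, which has 6 states.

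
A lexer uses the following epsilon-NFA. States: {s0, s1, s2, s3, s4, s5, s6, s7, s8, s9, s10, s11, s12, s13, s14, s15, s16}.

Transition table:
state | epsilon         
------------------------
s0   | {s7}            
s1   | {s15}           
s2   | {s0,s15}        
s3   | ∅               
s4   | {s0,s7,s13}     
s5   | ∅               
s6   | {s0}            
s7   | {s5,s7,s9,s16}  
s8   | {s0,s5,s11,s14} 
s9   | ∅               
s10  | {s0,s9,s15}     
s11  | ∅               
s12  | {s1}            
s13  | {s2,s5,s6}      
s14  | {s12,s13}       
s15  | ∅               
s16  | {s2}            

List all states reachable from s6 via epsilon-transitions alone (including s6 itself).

Start with {s6}.
From s6 via epsilon: add s0.
From s0 via epsilon: add s7.
From s7 via epsilon: add s5, s9, s16.
From s16 via epsilon: add s2.
From s2 via epsilon: add s15.
No new states can be added; the closed set is {s0, s2, s5, s6, s7, s9, s15, s16}.

{s0, s2, s5, s6, s7, s9, s15, s16}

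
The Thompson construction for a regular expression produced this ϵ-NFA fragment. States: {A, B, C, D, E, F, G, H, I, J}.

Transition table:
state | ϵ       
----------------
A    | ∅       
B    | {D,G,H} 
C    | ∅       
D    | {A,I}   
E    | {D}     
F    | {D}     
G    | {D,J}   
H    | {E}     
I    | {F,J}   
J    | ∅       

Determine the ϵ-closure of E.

{A, D, E, F, I, J}

Start with {E}.
From E via ϵ: add D.
From D via ϵ: add A, I.
From I via ϵ: add F, J.
No new states can be added; the closed set is {A, D, E, F, I, J}.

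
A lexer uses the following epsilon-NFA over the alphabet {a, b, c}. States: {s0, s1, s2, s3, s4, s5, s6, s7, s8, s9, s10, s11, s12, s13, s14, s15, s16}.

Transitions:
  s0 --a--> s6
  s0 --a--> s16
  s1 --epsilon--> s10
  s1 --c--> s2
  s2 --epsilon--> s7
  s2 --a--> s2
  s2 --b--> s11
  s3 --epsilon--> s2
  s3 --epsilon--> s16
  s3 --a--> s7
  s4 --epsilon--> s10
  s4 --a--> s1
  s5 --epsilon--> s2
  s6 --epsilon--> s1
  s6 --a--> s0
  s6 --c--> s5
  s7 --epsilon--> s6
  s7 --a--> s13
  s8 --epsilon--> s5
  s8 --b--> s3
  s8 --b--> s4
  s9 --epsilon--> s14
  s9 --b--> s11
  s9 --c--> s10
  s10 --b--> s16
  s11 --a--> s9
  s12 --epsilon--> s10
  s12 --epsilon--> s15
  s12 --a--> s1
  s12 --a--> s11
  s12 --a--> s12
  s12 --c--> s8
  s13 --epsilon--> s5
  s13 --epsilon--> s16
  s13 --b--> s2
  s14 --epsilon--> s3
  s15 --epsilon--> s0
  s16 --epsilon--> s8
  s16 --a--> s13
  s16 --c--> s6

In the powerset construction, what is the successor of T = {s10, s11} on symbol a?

s11 on a → {s9}.
No a-transition from s10.
Union after reading a: {s9}.
Now take the epsilon-closure:
From s9 via epsilon: add s14.
From s14 via epsilon: add s3.
From s3 via epsilon: add s2, s16.
From s2 via epsilon: add s7.
From s16 via epsilon: add s8.
From s7 via epsilon: add s6.
From s8 via epsilon: add s5.
From s6 via epsilon: add s1.
From s1 via epsilon: add s10.
No new states can be added; the closed set is {s1, s2, s3, s5, s6, s7, s8, s9, s10, s14, s16}.

{s1, s2, s3, s5, s6, s7, s8, s9, s10, s14, s16}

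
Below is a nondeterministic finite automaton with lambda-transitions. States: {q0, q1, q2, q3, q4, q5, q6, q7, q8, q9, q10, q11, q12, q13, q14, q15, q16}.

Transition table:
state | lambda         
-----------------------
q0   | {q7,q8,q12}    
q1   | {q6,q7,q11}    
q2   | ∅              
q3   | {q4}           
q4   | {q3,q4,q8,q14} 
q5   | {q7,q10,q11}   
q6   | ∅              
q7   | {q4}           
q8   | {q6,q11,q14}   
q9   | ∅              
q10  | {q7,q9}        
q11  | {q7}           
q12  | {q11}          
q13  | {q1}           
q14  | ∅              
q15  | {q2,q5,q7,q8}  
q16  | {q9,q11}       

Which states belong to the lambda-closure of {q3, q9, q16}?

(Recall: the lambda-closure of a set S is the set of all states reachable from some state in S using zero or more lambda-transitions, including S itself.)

Start with {q3, q9, q16}.
From q3 via lambda: add q4.
From q16 via lambda: add q11.
From q4 via lambda: add q8, q14.
From q11 via lambda: add q7.
From q8 via lambda: add q6.
No new states can be added; the closed set is {q3, q4, q6, q7, q8, q9, q11, q14, q16}.

{q3, q4, q6, q7, q8, q9, q11, q14, q16}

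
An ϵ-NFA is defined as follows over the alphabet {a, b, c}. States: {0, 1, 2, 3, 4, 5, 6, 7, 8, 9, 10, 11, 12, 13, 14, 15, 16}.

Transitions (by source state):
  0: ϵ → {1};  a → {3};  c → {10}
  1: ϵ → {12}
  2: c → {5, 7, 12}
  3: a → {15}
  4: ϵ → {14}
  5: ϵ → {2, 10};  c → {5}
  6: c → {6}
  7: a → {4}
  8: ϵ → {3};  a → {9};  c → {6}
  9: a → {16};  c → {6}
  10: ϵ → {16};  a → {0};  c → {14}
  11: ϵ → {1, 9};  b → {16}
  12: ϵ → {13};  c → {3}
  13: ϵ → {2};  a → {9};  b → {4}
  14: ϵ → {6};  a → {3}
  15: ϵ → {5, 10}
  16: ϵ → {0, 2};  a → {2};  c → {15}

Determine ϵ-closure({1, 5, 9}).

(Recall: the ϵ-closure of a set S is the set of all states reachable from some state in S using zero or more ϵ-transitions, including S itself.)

{0, 1, 2, 5, 9, 10, 12, 13, 16}

Start with {1, 5, 9}.
From 1 via ϵ: add 12.
From 5 via ϵ: add 2, 10.
From 10 via ϵ: add 16.
From 12 via ϵ: add 13.
From 16 via ϵ: add 0.
No new states can be added; the closed set is {0, 1, 2, 5, 9, 10, 12, 13, 16}.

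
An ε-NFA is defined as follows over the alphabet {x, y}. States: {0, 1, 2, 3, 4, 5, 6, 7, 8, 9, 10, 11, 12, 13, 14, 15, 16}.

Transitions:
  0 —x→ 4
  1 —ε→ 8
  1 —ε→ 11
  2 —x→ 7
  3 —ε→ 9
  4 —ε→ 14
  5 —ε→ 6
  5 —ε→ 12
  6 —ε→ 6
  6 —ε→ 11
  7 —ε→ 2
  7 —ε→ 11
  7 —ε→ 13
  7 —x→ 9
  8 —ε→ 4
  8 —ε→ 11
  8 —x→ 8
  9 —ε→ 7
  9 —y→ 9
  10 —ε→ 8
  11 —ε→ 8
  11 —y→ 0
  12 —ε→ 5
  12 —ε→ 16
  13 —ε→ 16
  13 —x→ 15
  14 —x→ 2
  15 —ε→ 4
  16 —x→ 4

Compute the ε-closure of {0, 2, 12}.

{0, 2, 4, 5, 6, 8, 11, 12, 14, 16}

Start with {0, 2, 12}.
From 12 via ε: add 5, 16.
From 5 via ε: add 6.
From 6 via ε: add 11.
From 11 via ε: add 8.
From 8 via ε: add 4.
From 4 via ε: add 14.
No new states can be added; the closed set is {0, 2, 4, 5, 6, 8, 11, 12, 14, 16}.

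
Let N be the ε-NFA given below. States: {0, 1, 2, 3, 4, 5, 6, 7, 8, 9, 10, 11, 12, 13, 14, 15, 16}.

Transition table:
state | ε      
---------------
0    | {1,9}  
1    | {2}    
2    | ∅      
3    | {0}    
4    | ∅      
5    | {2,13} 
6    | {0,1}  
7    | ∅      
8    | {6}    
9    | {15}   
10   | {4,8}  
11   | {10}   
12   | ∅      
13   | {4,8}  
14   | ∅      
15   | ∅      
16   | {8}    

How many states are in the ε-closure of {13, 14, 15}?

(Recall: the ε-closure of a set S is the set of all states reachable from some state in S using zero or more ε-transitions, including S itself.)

10

Start with {13, 14, 15}.
From 13 via ε: add 4, 8.
From 8 via ε: add 6.
From 6 via ε: add 0, 1.
From 0 via ε: add 9.
From 1 via ε: add 2.
ε-closure = {0, 1, 2, 4, 6, 8, 9, 13, 14, 15}, which has 10 states.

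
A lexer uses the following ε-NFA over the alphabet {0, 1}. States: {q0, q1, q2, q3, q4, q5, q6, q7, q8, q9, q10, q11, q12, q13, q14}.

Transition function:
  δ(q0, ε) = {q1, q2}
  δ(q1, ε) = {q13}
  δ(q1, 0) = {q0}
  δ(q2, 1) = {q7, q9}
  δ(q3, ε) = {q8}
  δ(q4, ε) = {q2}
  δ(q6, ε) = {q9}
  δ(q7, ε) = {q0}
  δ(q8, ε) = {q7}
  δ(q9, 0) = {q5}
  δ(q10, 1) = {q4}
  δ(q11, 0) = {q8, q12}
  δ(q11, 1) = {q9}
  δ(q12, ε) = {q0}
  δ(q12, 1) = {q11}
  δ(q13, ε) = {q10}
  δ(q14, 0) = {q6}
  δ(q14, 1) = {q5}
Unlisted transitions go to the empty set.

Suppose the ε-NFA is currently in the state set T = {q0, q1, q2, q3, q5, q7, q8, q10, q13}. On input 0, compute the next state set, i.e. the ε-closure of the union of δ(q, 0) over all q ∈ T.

{q0, q1, q2, q10, q13}

q1 on 0 → {q0}.
No 0-transition from q0, q2, q3, q5, q7, q8, q10, q13.
Union after reading 0: {q0}.
Now take the ε-closure:
From q0 via ε: add q1, q2.
From q1 via ε: add q13.
From q13 via ε: add q10.
No new states can be added; the closed set is {q0, q1, q2, q10, q13}.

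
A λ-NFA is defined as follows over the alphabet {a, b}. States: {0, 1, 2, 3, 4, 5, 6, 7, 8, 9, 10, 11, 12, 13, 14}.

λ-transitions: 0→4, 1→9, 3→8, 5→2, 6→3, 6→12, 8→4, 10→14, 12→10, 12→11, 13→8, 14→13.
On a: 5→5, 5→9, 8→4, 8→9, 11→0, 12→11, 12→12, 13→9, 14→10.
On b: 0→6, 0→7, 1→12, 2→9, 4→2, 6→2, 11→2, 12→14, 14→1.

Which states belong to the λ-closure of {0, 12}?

{0, 4, 8, 10, 11, 12, 13, 14}

Start with {0, 12}.
From 0 via λ: add 4.
From 12 via λ: add 10, 11.
From 10 via λ: add 14.
From 14 via λ: add 13.
From 13 via λ: add 8.
No new states can be added; the closed set is {0, 4, 8, 10, 11, 12, 13, 14}.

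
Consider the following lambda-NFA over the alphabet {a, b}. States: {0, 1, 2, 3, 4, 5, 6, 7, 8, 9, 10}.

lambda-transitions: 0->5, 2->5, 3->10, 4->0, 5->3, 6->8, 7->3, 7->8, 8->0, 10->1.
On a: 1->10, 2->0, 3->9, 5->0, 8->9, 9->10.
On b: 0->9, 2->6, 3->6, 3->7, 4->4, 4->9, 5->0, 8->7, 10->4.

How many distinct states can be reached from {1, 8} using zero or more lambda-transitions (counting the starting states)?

Start with {1, 8}.
From 8 via lambda: add 0.
From 0 via lambda: add 5.
From 5 via lambda: add 3.
From 3 via lambda: add 10.
lambda-closure = {0, 1, 3, 5, 8, 10}, which has 6 states.

6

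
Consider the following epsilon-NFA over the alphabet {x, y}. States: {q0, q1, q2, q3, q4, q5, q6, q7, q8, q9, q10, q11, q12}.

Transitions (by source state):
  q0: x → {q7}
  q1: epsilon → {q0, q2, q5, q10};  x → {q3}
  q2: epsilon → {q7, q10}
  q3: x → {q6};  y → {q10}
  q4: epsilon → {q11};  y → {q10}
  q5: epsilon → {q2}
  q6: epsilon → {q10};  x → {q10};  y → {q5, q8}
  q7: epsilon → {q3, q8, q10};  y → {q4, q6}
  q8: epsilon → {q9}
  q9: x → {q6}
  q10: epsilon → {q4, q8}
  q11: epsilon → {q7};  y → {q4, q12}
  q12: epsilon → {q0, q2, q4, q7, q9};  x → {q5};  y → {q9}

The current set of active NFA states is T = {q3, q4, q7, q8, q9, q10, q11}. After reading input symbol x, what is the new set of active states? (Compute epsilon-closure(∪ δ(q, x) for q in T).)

q3 on x → {q6}.
q9 on x → {q6}.
No x-transition from q4, q7, q8, q10, q11.
Union after reading x: {q6}.
Now take the epsilon-closure:
From q6 via epsilon: add q10.
From q10 via epsilon: add q4, q8.
From q4 via epsilon: add q11.
From q8 via epsilon: add q9.
From q11 via epsilon: add q7.
From q7 via epsilon: add q3.
No new states can be added; the closed set is {q3, q4, q6, q7, q8, q9, q10, q11}.

{q3, q4, q6, q7, q8, q9, q10, q11}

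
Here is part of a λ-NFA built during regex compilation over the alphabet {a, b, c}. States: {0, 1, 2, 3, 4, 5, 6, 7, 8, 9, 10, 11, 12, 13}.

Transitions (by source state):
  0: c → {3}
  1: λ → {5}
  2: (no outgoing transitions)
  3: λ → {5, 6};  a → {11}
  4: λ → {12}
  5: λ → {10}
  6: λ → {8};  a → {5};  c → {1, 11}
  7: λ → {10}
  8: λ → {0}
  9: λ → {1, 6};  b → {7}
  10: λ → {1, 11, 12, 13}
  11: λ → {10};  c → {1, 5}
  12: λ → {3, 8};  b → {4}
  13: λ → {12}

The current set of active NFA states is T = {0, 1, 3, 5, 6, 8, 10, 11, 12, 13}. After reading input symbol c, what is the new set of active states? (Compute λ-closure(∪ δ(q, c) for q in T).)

{0, 1, 3, 5, 6, 8, 10, 11, 12, 13}

0 on c → {3}.
6 on c → {1, 11}.
11 on c → {1, 5}.
No c-transition from 1, 3, 5, 8, 10, 12, 13.
Union after reading c: {1, 3, 5, 11}.
Now take the λ-closure:
From 3 via λ: add 6.
From 5 via λ: add 10.
From 6 via λ: add 8.
From 10 via λ: add 12, 13.
From 8 via λ: add 0.
No new states can be added; the closed set is {0, 1, 3, 5, 6, 8, 10, 11, 12, 13}.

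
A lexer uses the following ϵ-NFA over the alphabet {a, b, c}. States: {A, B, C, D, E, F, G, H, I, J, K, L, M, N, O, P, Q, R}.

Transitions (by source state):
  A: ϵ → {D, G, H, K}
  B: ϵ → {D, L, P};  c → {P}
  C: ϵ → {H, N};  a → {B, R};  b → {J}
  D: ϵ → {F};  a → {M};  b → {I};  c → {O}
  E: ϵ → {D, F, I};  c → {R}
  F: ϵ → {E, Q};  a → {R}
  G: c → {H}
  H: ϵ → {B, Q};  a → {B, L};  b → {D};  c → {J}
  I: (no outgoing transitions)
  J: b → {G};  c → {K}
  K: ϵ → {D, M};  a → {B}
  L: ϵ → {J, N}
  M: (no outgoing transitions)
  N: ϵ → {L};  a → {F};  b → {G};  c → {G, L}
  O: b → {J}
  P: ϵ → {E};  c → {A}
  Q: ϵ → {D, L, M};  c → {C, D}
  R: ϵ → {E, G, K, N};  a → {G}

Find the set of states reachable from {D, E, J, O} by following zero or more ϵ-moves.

{D, E, F, I, J, L, M, N, O, Q}

Start with {D, E, J, O}.
From D via ϵ: add F.
From E via ϵ: add I.
From F via ϵ: add Q.
From Q via ϵ: add L, M.
From L via ϵ: add N.
No new states can be added; the closed set is {D, E, F, I, J, L, M, N, O, Q}.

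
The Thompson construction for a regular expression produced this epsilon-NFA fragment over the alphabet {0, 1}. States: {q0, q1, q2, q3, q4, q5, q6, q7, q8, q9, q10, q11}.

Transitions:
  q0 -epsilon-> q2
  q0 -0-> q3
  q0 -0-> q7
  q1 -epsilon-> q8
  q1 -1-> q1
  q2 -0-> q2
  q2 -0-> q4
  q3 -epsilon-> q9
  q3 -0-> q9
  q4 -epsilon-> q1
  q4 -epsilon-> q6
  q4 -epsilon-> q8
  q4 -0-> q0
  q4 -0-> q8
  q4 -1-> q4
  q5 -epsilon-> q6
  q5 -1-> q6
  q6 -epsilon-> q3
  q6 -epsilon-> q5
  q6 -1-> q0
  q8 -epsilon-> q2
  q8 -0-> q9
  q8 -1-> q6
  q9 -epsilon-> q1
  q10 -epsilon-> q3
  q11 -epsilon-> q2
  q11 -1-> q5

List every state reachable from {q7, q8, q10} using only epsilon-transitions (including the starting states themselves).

Start with {q7, q8, q10}.
From q8 via epsilon: add q2.
From q10 via epsilon: add q3.
From q3 via epsilon: add q9.
From q9 via epsilon: add q1.
No new states can be added; the closed set is {q1, q2, q3, q7, q8, q9, q10}.

{q1, q2, q3, q7, q8, q9, q10}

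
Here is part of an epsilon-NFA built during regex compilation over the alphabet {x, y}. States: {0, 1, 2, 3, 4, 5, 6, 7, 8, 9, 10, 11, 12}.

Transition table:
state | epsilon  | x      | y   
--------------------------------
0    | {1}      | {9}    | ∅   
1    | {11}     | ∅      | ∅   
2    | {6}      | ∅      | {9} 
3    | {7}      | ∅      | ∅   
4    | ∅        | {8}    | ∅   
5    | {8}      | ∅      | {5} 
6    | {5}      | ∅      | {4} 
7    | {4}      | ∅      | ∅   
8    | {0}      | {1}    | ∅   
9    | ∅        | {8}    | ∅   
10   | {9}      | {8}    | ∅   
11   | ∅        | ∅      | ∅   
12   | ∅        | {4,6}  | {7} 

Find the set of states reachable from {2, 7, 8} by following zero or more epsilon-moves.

{0, 1, 2, 4, 5, 6, 7, 8, 11}

Start with {2, 7, 8}.
From 2 via epsilon: add 6.
From 7 via epsilon: add 4.
From 8 via epsilon: add 0.
From 0 via epsilon: add 1.
From 6 via epsilon: add 5.
From 1 via epsilon: add 11.
No new states can be added; the closed set is {0, 1, 2, 4, 5, 6, 7, 8, 11}.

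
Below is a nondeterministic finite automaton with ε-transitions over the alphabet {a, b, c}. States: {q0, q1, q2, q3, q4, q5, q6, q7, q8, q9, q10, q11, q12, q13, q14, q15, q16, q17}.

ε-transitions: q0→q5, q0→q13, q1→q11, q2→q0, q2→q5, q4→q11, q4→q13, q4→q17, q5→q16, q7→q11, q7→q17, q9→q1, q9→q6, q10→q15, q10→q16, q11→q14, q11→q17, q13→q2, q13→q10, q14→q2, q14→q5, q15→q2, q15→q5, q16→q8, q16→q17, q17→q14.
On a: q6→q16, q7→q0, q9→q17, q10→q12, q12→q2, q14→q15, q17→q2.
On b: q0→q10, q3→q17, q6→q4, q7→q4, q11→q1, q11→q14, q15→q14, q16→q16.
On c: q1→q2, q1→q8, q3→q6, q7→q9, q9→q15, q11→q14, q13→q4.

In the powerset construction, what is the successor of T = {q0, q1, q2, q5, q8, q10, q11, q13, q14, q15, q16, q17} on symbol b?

q0 on b → {q10}.
q11 on b → {q1, q14}.
q15 on b → {q14}.
q16 on b → {q16}.
No b-transition from q1, q2, q5, q8, q10, q13, q14, q17.
Union after reading b: {q1, q10, q14, q16}.
Now take the ε-closure:
From q1 via ε: add q11.
From q10 via ε: add q15.
From q14 via ε: add q2, q5.
From q16 via ε: add q8, q17.
From q2 via ε: add q0.
From q0 via ε: add q13.
No new states can be added; the closed set is {q0, q1, q2, q5, q8, q10, q11, q13, q14, q15, q16, q17}.

{q0, q1, q2, q5, q8, q10, q11, q13, q14, q15, q16, q17}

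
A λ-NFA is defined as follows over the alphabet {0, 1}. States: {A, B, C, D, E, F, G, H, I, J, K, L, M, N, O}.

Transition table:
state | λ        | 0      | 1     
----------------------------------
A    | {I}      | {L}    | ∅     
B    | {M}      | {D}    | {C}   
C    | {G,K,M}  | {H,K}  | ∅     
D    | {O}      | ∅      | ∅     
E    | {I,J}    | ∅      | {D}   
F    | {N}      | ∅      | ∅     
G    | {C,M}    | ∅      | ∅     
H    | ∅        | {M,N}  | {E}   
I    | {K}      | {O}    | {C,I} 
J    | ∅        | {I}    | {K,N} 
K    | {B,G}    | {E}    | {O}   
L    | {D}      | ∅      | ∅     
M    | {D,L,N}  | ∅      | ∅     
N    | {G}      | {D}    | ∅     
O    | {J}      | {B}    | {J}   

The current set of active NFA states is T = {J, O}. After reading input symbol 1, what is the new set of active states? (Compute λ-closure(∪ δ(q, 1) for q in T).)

{B, C, D, G, J, K, L, M, N, O}

J on 1 → {K, N}.
O on 1 → {J}.
Union after reading 1: {J, K, N}.
Now take the λ-closure:
From K via λ: add B, G.
From B via λ: add M.
From G via λ: add C.
From M via λ: add D, L.
From D via λ: add O.
No new states can be added; the closed set is {B, C, D, G, J, K, L, M, N, O}.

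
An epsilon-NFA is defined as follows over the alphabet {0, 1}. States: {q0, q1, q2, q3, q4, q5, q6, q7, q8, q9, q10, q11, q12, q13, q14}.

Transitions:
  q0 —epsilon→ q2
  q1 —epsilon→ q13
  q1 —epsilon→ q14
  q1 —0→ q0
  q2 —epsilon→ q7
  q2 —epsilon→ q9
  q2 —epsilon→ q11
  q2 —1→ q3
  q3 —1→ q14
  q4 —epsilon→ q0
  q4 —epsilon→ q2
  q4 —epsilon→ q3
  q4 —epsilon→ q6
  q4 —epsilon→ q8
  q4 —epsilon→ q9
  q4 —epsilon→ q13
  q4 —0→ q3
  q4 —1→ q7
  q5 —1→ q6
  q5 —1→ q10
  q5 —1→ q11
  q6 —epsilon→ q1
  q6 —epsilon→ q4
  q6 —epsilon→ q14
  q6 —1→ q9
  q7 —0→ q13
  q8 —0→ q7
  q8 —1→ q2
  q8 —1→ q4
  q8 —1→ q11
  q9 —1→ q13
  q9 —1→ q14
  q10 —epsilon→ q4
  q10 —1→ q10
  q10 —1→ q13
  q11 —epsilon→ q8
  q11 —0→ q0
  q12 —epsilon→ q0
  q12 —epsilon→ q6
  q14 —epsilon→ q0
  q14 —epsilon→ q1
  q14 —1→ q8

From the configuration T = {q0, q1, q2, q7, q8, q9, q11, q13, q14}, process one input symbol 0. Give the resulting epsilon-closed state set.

{q0, q2, q7, q8, q9, q11, q13}

q1 on 0 → {q0}.
q7 on 0 → {q13}.
q8 on 0 → {q7}.
q11 on 0 → {q0}.
No 0-transition from q0, q2, q9, q13, q14.
Union after reading 0: {q0, q7, q13}.
Now take the epsilon-closure:
From q0 via epsilon: add q2.
From q2 via epsilon: add q9, q11.
From q11 via epsilon: add q8.
No new states can be added; the closed set is {q0, q2, q7, q8, q9, q11, q13}.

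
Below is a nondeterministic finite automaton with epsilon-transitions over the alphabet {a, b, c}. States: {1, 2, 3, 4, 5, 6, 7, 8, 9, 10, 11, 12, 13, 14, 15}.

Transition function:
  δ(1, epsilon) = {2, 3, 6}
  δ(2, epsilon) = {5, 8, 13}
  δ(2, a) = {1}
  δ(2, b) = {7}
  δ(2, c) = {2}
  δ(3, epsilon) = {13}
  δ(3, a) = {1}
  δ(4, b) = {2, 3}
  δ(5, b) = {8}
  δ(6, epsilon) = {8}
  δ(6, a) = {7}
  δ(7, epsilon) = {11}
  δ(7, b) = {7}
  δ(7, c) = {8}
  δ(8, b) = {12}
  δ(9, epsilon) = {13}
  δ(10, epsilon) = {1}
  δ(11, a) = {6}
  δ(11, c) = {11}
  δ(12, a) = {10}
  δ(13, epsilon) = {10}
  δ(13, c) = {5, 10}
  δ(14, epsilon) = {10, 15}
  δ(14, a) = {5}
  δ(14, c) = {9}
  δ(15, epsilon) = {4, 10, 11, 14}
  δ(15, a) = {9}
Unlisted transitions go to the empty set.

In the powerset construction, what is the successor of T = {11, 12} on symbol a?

{1, 2, 3, 5, 6, 8, 10, 13}

11 on a → {6}.
12 on a → {10}.
Union after reading a: {6, 10}.
Now take the epsilon-closure:
From 6 via epsilon: add 8.
From 10 via epsilon: add 1.
From 1 via epsilon: add 2, 3.
From 2 via epsilon: add 5, 13.
No new states can be added; the closed set is {1, 2, 3, 5, 6, 8, 10, 13}.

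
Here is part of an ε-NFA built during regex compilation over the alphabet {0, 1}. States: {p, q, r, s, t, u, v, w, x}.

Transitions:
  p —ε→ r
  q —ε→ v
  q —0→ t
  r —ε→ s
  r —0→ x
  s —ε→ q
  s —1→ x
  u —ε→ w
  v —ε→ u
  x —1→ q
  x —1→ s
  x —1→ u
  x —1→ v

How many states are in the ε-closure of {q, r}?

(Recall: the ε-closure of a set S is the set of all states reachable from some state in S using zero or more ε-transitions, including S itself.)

6

Start with {q, r}.
From q via ε: add v.
From r via ε: add s.
From v via ε: add u.
From u via ε: add w.
ε-closure = {q, r, s, u, v, w}, which has 6 states.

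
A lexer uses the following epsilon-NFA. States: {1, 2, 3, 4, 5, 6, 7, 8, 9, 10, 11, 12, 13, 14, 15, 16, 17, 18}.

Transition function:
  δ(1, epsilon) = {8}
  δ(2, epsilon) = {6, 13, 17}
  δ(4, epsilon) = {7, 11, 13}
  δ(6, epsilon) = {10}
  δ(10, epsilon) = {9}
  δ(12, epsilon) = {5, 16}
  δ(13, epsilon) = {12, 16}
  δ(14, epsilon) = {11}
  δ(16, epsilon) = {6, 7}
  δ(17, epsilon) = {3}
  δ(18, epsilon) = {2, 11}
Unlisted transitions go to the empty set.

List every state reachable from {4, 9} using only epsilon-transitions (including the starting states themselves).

{4, 5, 6, 7, 9, 10, 11, 12, 13, 16}

Start with {4, 9}.
From 4 via epsilon: add 7, 11, 13.
From 13 via epsilon: add 12, 16.
From 12 via epsilon: add 5.
From 16 via epsilon: add 6.
From 6 via epsilon: add 10.
No new states can be added; the closed set is {4, 5, 6, 7, 9, 10, 11, 12, 13, 16}.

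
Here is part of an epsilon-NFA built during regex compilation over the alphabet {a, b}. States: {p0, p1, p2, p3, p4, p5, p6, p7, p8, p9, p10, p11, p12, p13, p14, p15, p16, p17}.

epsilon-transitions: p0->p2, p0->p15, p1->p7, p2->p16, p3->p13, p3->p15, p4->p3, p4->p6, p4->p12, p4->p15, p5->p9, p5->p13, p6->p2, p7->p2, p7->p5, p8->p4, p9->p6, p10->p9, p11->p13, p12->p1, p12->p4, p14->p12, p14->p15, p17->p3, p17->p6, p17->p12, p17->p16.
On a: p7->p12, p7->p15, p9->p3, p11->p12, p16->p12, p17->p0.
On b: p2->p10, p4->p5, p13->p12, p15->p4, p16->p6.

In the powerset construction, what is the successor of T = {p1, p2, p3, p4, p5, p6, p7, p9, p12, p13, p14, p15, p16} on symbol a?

{p1, p2, p3, p4, p5, p6, p7, p9, p12, p13, p15, p16}

p7 on a → {p12, p15}.
p9 on a → {p3}.
p16 on a → {p12}.
No a-transition from p1, p2, p3, p4, p5, p6, p12, p13, p14, p15.
Union after reading a: {p3, p12, p15}.
Now take the epsilon-closure:
From p3 via epsilon: add p13.
From p12 via epsilon: add p1, p4.
From p1 via epsilon: add p7.
From p4 via epsilon: add p6.
From p6 via epsilon: add p2.
From p7 via epsilon: add p5.
From p2 via epsilon: add p16.
From p5 via epsilon: add p9.
No new states can be added; the closed set is {p1, p2, p3, p4, p5, p6, p7, p9, p12, p13, p15, p16}.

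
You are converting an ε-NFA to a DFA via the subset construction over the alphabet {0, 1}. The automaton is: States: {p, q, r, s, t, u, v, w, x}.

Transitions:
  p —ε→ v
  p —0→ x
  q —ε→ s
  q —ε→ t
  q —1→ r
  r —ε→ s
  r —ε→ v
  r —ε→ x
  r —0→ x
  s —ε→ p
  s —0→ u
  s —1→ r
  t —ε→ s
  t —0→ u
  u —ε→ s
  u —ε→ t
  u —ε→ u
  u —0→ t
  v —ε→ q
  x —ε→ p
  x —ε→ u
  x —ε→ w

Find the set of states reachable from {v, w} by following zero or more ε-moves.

Start with {v, w}.
From v via ε: add q.
From q via ε: add s, t.
From s via ε: add p.
No new states can be added; the closed set is {p, q, s, t, v, w}.

{p, q, s, t, v, w}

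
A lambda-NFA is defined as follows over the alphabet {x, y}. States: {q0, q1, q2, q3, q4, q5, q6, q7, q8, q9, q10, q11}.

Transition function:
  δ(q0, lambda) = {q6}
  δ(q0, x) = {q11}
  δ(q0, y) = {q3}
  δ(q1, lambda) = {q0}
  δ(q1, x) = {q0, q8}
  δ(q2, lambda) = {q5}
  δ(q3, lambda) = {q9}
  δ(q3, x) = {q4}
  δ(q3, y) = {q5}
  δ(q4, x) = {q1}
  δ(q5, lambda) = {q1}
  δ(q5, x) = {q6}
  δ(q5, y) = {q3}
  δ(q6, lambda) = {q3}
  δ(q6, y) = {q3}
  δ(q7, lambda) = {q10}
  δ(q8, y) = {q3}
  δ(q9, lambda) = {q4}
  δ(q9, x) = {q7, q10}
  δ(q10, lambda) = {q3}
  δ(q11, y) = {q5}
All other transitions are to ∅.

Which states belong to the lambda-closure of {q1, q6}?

Start with {q1, q6}.
From q1 via lambda: add q0.
From q6 via lambda: add q3.
From q3 via lambda: add q9.
From q9 via lambda: add q4.
No new states can be added; the closed set is {q0, q1, q3, q4, q6, q9}.

{q0, q1, q3, q4, q6, q9}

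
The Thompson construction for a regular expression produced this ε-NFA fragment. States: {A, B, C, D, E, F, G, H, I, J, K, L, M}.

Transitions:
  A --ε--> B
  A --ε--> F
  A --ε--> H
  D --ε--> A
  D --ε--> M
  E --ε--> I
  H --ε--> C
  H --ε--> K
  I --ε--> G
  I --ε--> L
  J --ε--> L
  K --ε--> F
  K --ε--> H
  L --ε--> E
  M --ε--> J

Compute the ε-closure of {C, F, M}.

Start with {C, F, M}.
From M via ε: add J.
From J via ε: add L.
From L via ε: add E.
From E via ε: add I.
From I via ε: add G.
No new states can be added; the closed set is {C, E, F, G, I, J, L, M}.

{C, E, F, G, I, J, L, M}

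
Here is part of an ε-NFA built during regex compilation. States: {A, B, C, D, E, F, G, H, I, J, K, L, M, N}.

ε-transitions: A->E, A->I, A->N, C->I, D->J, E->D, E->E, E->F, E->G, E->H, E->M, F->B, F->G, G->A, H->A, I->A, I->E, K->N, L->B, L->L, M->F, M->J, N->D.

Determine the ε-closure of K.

Start with {K}.
From K via ε: add N.
From N via ε: add D.
From D via ε: add J.
No new states can be added; the closed set is {D, J, K, N}.

{D, J, K, N}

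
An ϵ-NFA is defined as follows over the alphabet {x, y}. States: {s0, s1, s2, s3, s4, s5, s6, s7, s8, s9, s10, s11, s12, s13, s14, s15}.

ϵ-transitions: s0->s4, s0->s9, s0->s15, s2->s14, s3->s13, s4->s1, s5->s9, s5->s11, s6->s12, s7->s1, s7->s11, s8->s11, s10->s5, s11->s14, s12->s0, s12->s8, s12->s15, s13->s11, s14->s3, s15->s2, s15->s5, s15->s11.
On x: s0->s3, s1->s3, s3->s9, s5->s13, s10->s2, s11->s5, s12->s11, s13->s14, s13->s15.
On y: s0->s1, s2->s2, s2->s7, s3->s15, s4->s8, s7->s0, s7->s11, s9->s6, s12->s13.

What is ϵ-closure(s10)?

{s3, s5, s9, s10, s11, s13, s14}

Start with {s10}.
From s10 via ϵ: add s5.
From s5 via ϵ: add s9, s11.
From s11 via ϵ: add s14.
From s14 via ϵ: add s3.
From s3 via ϵ: add s13.
No new states can be added; the closed set is {s3, s5, s9, s10, s11, s13, s14}.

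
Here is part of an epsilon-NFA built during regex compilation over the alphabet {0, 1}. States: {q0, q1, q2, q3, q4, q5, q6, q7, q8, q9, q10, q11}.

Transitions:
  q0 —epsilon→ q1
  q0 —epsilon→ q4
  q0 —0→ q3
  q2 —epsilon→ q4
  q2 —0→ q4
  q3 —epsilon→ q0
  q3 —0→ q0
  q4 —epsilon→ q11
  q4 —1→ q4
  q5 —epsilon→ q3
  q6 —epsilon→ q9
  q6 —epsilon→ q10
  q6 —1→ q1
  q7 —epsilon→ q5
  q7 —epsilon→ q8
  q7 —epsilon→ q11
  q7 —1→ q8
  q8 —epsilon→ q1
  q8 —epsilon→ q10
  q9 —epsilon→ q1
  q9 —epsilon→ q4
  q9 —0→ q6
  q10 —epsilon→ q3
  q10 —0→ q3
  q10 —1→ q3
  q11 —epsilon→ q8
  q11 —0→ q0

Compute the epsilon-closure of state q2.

{q0, q1, q2, q3, q4, q8, q10, q11}

Start with {q2}.
From q2 via epsilon: add q4.
From q4 via epsilon: add q11.
From q11 via epsilon: add q8.
From q8 via epsilon: add q1, q10.
From q10 via epsilon: add q3.
From q3 via epsilon: add q0.
No new states can be added; the closed set is {q0, q1, q2, q3, q4, q8, q10, q11}.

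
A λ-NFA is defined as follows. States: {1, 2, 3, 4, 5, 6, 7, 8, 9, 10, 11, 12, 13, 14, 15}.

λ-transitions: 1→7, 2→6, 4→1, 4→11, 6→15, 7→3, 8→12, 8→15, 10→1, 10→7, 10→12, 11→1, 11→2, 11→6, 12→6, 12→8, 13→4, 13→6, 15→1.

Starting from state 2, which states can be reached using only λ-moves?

{1, 2, 3, 6, 7, 15}

Start with {2}.
From 2 via λ: add 6.
From 6 via λ: add 15.
From 15 via λ: add 1.
From 1 via λ: add 7.
From 7 via λ: add 3.
No new states can be added; the closed set is {1, 2, 3, 6, 7, 15}.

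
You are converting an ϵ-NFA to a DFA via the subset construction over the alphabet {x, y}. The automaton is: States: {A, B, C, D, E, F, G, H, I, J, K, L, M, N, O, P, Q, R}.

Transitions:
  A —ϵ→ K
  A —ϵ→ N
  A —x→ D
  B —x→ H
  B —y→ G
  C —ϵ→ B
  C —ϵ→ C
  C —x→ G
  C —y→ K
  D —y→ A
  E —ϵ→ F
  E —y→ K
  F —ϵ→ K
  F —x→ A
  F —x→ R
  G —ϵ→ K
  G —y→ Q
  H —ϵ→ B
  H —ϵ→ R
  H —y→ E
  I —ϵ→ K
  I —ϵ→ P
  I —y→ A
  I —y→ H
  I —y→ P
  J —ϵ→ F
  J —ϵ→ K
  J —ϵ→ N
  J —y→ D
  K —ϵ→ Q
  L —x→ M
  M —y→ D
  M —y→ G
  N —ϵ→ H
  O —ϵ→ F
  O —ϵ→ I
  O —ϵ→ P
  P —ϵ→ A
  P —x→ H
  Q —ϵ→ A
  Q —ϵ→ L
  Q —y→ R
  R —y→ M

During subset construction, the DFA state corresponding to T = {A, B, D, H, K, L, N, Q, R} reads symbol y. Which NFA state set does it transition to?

{A, B, E, F, G, H, K, L, M, N, Q, R}

B on y → {G}.
D on y → {A}.
H on y → {E}.
Q on y → {R}.
R on y → {M}.
No y-transition from A, K, L, N.
Union after reading y: {A, E, G, M, R}.
Now take the ϵ-closure:
From A via ϵ: add K, N.
From E via ϵ: add F.
From K via ϵ: add Q.
From N via ϵ: add H.
From H via ϵ: add B.
From Q via ϵ: add L.
No new states can be added; the closed set is {A, B, E, F, G, H, K, L, M, N, Q, R}.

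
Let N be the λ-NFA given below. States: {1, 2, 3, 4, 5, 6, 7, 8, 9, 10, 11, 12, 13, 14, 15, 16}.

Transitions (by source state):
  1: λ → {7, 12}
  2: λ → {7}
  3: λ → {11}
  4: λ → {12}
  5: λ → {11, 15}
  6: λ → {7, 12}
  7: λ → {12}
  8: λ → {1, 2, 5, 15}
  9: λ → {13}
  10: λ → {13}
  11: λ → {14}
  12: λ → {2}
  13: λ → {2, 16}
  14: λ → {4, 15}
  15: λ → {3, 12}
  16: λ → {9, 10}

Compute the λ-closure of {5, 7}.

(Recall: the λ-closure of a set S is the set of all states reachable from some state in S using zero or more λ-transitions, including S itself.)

{2, 3, 4, 5, 7, 11, 12, 14, 15}

Start with {5, 7}.
From 5 via λ: add 11, 15.
From 7 via λ: add 12.
From 11 via λ: add 14.
From 12 via λ: add 2.
From 15 via λ: add 3.
From 14 via λ: add 4.
No new states can be added; the closed set is {2, 3, 4, 5, 7, 11, 12, 14, 15}.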